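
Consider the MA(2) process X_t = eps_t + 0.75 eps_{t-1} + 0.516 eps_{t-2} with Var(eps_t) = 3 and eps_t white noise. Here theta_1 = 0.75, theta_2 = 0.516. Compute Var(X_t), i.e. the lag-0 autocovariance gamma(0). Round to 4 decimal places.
\gamma(0) = 5.4863

For an MA(q) process X_t = eps_t + sum_i theta_i eps_{t-i} with
Var(eps_t) = sigma^2, the variance is
  gamma(0) = sigma^2 * (1 + sum_i theta_i^2).
  sum_i theta_i^2 = (0.75)^2 + (0.516)^2 = 0.5625 + 0.266256 = 0.828756.
  gamma(0) = 3 * (1 + 0.828756) = 3 * 1.828756 = 5.486268, which rounds to 5.4863.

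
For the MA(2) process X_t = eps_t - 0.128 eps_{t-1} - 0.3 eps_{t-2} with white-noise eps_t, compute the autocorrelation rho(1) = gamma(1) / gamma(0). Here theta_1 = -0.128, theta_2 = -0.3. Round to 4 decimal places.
\rho(1) = -0.0810

For an MA(q) process with theta_0 = 1, the autocovariance is
  gamma(k) = sigma^2 * sum_{i=0..q-k} theta_i * theta_{i+k},
and rho(k) = gamma(k) / gamma(0). Sigma^2 cancels.
  numerator   = (1)*(-0.128) + (-0.128)*(-0.3) = -0.0896.
  denominator = (1)^2 + (-0.128)^2 + (-0.3)^2 = 1.106384.
  rho(1) = -0.0896 / 1.106384 = -0.0810.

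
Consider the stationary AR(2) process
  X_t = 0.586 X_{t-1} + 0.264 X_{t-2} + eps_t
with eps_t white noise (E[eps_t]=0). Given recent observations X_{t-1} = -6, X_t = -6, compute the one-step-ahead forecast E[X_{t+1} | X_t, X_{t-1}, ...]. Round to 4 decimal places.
E[X_{t+1} \mid \mathcal F_t] = -5.1000

For an AR(p) model X_t = c + sum_i phi_i X_{t-i} + eps_t, the
one-step-ahead conditional mean is
  E[X_{t+1} | X_t, ...] = c + sum_i phi_i X_{t+1-i}.
Substitute known values:
  E[X_{t+1} | ...] = (0.586) * (-6) + (0.264) * (-6)
                   = -5.1000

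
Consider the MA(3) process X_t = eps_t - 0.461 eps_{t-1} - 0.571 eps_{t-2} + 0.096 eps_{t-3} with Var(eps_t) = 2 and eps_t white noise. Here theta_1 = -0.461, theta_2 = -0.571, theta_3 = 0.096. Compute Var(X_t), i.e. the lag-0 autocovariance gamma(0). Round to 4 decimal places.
\gamma(0) = 3.0956

For an MA(q) process X_t = eps_t + sum_i theta_i eps_{t-i} with
Var(eps_t) = sigma^2, the variance is
  gamma(0) = sigma^2 * (1 + sum_i theta_i^2).
  sum_i theta_i^2 = (-0.461)^2 + (-0.571)^2 + (0.096)^2 = 0.212521 + 0.326041 + 0.009216 = 0.547778.
  gamma(0) = 2 * (1 + 0.547778) = 2 * 1.547778 = 3.095556, which rounds to 3.0956.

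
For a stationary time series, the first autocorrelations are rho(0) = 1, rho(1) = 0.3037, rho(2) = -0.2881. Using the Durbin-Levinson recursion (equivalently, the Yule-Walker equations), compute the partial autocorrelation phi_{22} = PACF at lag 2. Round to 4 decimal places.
\phi_{22} = -0.4190

The PACF at lag k is phi_{kk}, the last component of the solution
to the Yule-Walker system G_k phi = r_k where
  (G_k)_{ij} = rho(|i - j|), (r_k)_i = rho(i), i,j = 1..k.
Equivalently, Durbin-Levinson gives phi_{kk} iteratively:
  phi_{11} = rho(1)
  phi_{kk} = [rho(k) - sum_{j=1..k-1} phi_{k-1,j} rho(k-j)]
            / [1 - sum_{j=1..k-1} phi_{k-1,j} rho(j)],
  phi_{k,j} = phi_{k-1,j} - phi_{kk} phi_{k-1,k-j},  j = 1..k-1.
Step k = 1:
  phi_11 = rho(1) = 0.3037.
Step k = 2:
  phi_22 = [rho(2) - phi_11 rho(1)] / [1 - phi_11 rho(1)] = [-0.2881 - (0.3037)(0.3037)] / [1 - (0.3037)(0.3037)]
         = -0.38033369 / 0.90776631 = -0.419.
Therefore phi_{22} = -0.4190.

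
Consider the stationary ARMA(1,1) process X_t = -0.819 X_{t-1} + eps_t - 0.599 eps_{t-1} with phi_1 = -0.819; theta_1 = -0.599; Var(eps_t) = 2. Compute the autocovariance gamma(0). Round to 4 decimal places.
\gamma(0) = 14.2144

Multiply the model equation by X_{t-k} and take expectations. With theta_0 = psi_0 = 1 and psi_j the MA(infinity) weights, this gives
  gamma(k) - sum_i phi_i gamma(k-i) = c_k,
  c_k = sigma^2 * sum_{j=k..q} theta_j psi_{j-k}   (c_k = 0 for k > q),
using gamma(-m) = gamma(m).
psi-weights needed (psi_j = theta_j + sum_i phi_i psi_{j-i}):
  psi_1 = theta_1 + phi_1 = -0.599 + (-0.819) = -1.418
Right-hand sides:
  c_0 = sigma^2 (1 + theta_1 psi_1) = 2 * (1 + (-0.599)(-1.418)) = 2 * 1.849382 = 3.698764
  c_1 = sigma^2 theta_1 = 2 * (-0.599) = -1.198
  c_2 = 0
Equations for k = 0 and k = 1 (AR order 1):
  gamma(0) = phi_1 gamma(1) + c_0
  gamma(1) = phi_1 gamma(0) + c_1
Substituting the second into the first: gamma(0) (1 - phi_1^2) = c_0 + phi_1 c_1, so
  gamma(0) = (c_0 + phi_1 c_1) / (1 - phi_1^2) = (3.698764 + (-0.819)(-1.198)) / (1 - (-0.819)^2) = 4.679926 / 0.329239 = 14.214373.
Therefore gamma(0) = 14.2144 (to 4 decimal places).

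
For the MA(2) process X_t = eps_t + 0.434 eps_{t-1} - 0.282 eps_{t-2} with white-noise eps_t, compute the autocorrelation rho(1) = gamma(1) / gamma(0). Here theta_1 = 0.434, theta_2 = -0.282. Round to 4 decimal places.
\rho(1) = 0.2458

For an MA(q) process with theta_0 = 1, the autocovariance is
  gamma(k) = sigma^2 * sum_{i=0..q-k} theta_i * theta_{i+k},
and rho(k) = gamma(k) / gamma(0). Sigma^2 cancels.
  numerator   = (1)*(0.434) + (0.434)*(-0.282) = 0.311612.
  denominator = (1)^2 + (0.434)^2 + (-0.282)^2 = 1.26788.
  rho(1) = 0.311612 / 1.26788 = 0.2458.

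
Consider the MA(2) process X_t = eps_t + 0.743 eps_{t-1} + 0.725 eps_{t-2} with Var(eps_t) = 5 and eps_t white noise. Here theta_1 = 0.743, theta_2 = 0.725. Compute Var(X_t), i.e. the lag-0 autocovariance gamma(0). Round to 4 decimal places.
\gamma(0) = 10.3884

For an MA(q) process X_t = eps_t + sum_i theta_i eps_{t-i} with
Var(eps_t) = sigma^2, the variance is
  gamma(0) = sigma^2 * (1 + sum_i theta_i^2).
  sum_i theta_i^2 = (0.743)^2 + (0.725)^2 = 0.552049 + 0.525625 = 1.077674.
  gamma(0) = 5 * (1 + 1.077674) = 5 * 2.077674 = 10.38837, which rounds to 10.3884.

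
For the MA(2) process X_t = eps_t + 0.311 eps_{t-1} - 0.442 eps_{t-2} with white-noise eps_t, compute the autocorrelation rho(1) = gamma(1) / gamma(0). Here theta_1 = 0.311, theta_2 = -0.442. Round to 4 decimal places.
\rho(1) = 0.1343

For an MA(q) process with theta_0 = 1, the autocovariance is
  gamma(k) = sigma^2 * sum_{i=0..q-k} theta_i * theta_{i+k},
and rho(k) = gamma(k) / gamma(0). Sigma^2 cancels.
  numerator   = (1)*(0.311) + (0.311)*(-0.442) = 0.173538.
  denominator = (1)^2 + (0.311)^2 + (-0.442)^2 = 1.292085.
  rho(1) = 0.173538 / 1.292085 = 0.1343.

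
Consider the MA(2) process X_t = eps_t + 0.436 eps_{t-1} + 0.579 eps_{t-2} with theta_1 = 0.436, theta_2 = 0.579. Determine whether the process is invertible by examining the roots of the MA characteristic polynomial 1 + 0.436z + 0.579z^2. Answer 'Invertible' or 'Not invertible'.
\text{Invertible}

The MA(q) characteristic polynomial is P(z) = 1 + 0.436z + 0.579z^2.
Invertibility requires all roots to lie outside the unit circle, i.e. |z| > 1 for every root.
Set 1 + (0.436) z + (0.579) z^2 = 0, i.e. a z^2 + b z + c = 0 with a = 0.579, b = 0.436, c = 1.
Discriminant D = b^2 - 4ac = (0.436)^2 - 4*(0.579)*1 = 0.190096 - (2.316) = -2.125904.
D < 0, so the roots are the complex-conjugate pair z = (-b +/- i sqrt(-D)) / (2a) = -0.3765 +/- 1.2591i.
For a conjugate pair |z|^2 = z * conj(z) = (product of roots) = c/a = 1/(0.579) = 1.727116, so |z| = sqrt(1.727116) = 1.3142 for both roots.
Moduli of all roots: 1.3142, 1.3142.
All moduli strictly greater than 1? Yes.
Verdict: Invertible.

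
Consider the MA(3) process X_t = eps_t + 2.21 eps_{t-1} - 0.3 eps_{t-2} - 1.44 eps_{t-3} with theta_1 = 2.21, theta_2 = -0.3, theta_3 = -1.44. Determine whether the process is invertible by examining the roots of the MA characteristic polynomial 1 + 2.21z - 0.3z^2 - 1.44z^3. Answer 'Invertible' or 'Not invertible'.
\text{Not invertible}

The MA(q) characteristic polynomial is P(z) = 1 + 2.21z - 0.3z^2 - 1.44z^3.
Invertibility requires all roots to lie outside the unit circle, i.e. |z| > 1 for every root.
Degree 3: look for a simple real root z0 first, then factor out (1 - z/z0) and solve the remaining quadratic.
Testing z0 = -0.5: P(-0.5) = 1 + (2.21)(-0.5) + (-0.3)(-0.5)^2 + (-1.44)(-0.5)^3
  = 1 + (-1.105) + (-0.075) + (0.18) = 0.  So z_0 = -0.5 is a root, |z_0| = 0.5.
Divide out the factor (1 + 2 z) = (1 - z/z0) (since 1/z0 = -2):
  P(z) = (1 + 2 z)(1 + (0.21) z + (-0.72) z^2)
  [check: z-coef 0.21 - (-2) = 2.21; z^2-coef -0.72 - (-2)(0.21) = -0.3; z^3-coef -(-2)(-0.72) = -1.44.]
Remaining roots from the quadratic factor 1 + (0.21) z + (-0.72) z^2:
  Set 1 + (0.21) z + (-0.72) z^2 = 0, i.e. a z^2 + b z + c = 0 with a = -0.72, b = 0.21, c = 1.
  Discriminant D = b^2 - 4ac = (0.21)^2 - 4*(-0.72)*1 = 0.0441 - (-2.88) = 2.9241.
  D >= 0, so the roots are real: z = (-b +/- sqrt(D)) / (2a) = (-0.21 +/- 1.71) / (-1.44).
    z_1 = (-0.21 + 1.71) / (-1.44) = -1.0417,   |z_1| = 1.0417.
    z_2 = (-0.21 - 1.71) / (-1.44) = 1.3333,   |z_2| = 1.3333.
Moduli of all roots: 0.5000, 1.0417, 1.3333.
All moduli strictly greater than 1? No.
Verdict: Not invertible.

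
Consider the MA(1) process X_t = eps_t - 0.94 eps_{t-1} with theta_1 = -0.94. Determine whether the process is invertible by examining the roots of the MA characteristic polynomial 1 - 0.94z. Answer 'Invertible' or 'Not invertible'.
\text{Invertible}

The MA(q) characteristic polynomial is P(z) = 1 - 0.94z.
Invertibility requires all roots to lie outside the unit circle, i.e. |z| > 1 for every root.
This is linear in z: 1 + (-0.94) z = 0  =>  z = -1/(-0.94) = 1.06383,  |z| = 1.06383.
Moduli of all roots: 1.0638.
All moduli strictly greater than 1? Yes.
Verdict: Invertible.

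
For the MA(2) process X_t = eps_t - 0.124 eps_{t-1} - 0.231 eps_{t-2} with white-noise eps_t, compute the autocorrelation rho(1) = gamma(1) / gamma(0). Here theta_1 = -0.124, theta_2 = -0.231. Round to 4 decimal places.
\rho(1) = -0.0892

For an MA(q) process with theta_0 = 1, the autocovariance is
  gamma(k) = sigma^2 * sum_{i=0..q-k} theta_i * theta_{i+k},
and rho(k) = gamma(k) / gamma(0). Sigma^2 cancels.
  numerator   = (1)*(-0.124) + (-0.124)*(-0.231) = -0.095356.
  denominator = (1)^2 + (-0.124)^2 + (-0.231)^2 = 1.068737.
  rho(1) = -0.095356 / 1.068737 = -0.0892.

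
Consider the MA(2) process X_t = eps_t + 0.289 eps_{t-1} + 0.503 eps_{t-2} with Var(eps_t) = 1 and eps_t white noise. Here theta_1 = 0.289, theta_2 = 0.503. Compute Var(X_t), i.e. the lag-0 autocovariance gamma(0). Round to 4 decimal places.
\gamma(0) = 1.3365

For an MA(q) process X_t = eps_t + sum_i theta_i eps_{t-i} with
Var(eps_t) = sigma^2, the variance is
  gamma(0) = sigma^2 * (1 + sum_i theta_i^2).
  sum_i theta_i^2 = (0.289)^2 + (0.503)^2 = 0.083521 + 0.253009 = 0.33653.
  gamma(0) = 1 * (1 + 0.33653) = 1 * 1.33653 = 1.33653, which rounds to 1.3365.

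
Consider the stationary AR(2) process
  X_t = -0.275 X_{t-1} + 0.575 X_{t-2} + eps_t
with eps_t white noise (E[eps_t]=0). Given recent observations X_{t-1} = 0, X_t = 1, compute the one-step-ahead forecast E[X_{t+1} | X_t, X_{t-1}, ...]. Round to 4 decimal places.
E[X_{t+1} \mid \mathcal F_t] = -0.2750

For an AR(p) model X_t = c + sum_i phi_i X_{t-i} + eps_t, the
one-step-ahead conditional mean is
  E[X_{t+1} | X_t, ...] = c + sum_i phi_i X_{t+1-i}.
Substitute known values:
  E[X_{t+1} | ...] = (-0.275) * (1) + (0.575) * (0)
                   = -0.2750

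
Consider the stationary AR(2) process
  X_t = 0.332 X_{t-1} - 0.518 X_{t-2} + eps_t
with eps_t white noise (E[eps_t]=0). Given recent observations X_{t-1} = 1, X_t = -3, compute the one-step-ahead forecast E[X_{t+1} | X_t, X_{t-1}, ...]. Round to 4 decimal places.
E[X_{t+1} \mid \mathcal F_t] = -1.5140

For an AR(p) model X_t = c + sum_i phi_i X_{t-i} + eps_t, the
one-step-ahead conditional mean is
  E[X_{t+1} | X_t, ...] = c + sum_i phi_i X_{t+1-i}.
Substitute known values:
  E[X_{t+1} | ...] = (0.332) * (-3) + (-0.518) * (1)
                   = -1.5140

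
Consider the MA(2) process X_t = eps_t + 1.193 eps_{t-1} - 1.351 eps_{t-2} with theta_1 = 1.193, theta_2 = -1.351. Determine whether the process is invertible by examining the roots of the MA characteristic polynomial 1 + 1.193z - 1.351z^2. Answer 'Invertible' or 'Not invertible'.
\text{Not invertible}

The MA(q) characteristic polynomial is P(z) = 1 + 1.193z - 1.351z^2.
Invertibility requires all roots to lie outside the unit circle, i.e. |z| > 1 for every root.
Set 1 + (1.193) z + (-1.351) z^2 = 0, i.e. a z^2 + b z + c = 0 with a = -1.351, b = 1.193, c = 1.
Discriminant D = b^2 - 4ac = (1.193)^2 - 4*(-1.351)*1 = 1.423249 - (-5.404) = 6.827249.
D >= 0, so the roots are real: z = (-b +/- sqrt(D)) / (2a) = (-1.193 +/- 2.6129) / (-2.702).
  z_1 = (-1.193 + 2.6129) / (-2.702) = -0.5255,   |z_1| = 0.5255.
  z_2 = (-1.193 - 2.6129) / (-2.702) = 1.4085,   |z_2| = 1.4085.
Moduli of all roots: 0.5255, 1.4085.
All moduli strictly greater than 1? No.
Verdict: Not invertible.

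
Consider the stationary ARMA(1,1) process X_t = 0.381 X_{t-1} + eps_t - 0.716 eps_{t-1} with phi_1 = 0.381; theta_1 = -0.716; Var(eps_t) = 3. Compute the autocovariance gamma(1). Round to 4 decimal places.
\gamma(1) = -0.8549

Multiply the model equation by X_{t-k} and take expectations. With theta_0 = psi_0 = 1 and psi_j the MA(infinity) weights, this gives
  gamma(k) - sum_i phi_i gamma(k-i) = c_k,
  c_k = sigma^2 * sum_{j=k..q} theta_j psi_{j-k}   (c_k = 0 for k > q),
using gamma(-m) = gamma(m).
psi-weights needed (psi_j = theta_j + sum_i phi_i psi_{j-i}):
  psi_1 = theta_1 + phi_1 = -0.716 + (0.381) = -0.335
Right-hand sides:
  c_0 = sigma^2 (1 + theta_1 psi_1) = 3 * (1 + (-0.716)(-0.335)) = 3 * 1.23986 = 3.71958
  c_1 = sigma^2 theta_1 = 3 * (-0.716) = -2.148
  c_2 = 0
Equations for k = 0 and k = 1 (AR order 1):
  gamma(0) = phi_1 gamma(1) + c_0
  gamma(1) = phi_1 gamma(0) + c_1
Substituting the second into the first: gamma(0) (1 - phi_1^2) = c_0 + phi_1 c_1, so
  gamma(0) = (c_0 + phi_1 c_1) / (1 - phi_1^2) = (3.71958 + (0.381)(-2.148)) / (1 - (0.381)^2) = 2.901192 / 0.854839 = 3.393846.
  gamma(1) = phi_1 gamma(0) + c_1 = (0.381)(3.393846) + (-2.148) = -0.854945.
Therefore gamma(1) = -0.8549 (to 4 decimal places).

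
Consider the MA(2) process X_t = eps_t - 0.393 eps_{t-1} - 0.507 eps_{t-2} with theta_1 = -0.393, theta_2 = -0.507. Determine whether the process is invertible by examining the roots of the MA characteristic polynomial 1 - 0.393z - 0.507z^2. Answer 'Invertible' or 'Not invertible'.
\text{Invertible}

The MA(q) characteristic polynomial is P(z) = 1 - 0.393z - 0.507z^2.
Invertibility requires all roots to lie outside the unit circle, i.e. |z| > 1 for every root.
Set 1 + (-0.393) z + (-0.507) z^2 = 0, i.e. a z^2 + b z + c = 0 with a = -0.507, b = -0.393, c = 1.
Discriminant D = b^2 - 4ac = (-0.393)^2 - 4*(-0.507)*1 = 0.154449 - (-2.028) = 2.182449.
D >= 0, so the roots are real: z = (-b +/- sqrt(D)) / (2a) = (0.393 +/- 1.477311) / (-1.014).
  z_1 = (0.393 + 1.477311) / (-1.014) = -1.8445,   |z_1| = 1.8445.
  z_2 = (0.393 - 1.477311) / (-1.014) = 1.0693,   |z_2| = 1.0693.
Moduli of all roots: 1.8445, 1.0693.
All moduli strictly greater than 1? Yes.
Verdict: Invertible.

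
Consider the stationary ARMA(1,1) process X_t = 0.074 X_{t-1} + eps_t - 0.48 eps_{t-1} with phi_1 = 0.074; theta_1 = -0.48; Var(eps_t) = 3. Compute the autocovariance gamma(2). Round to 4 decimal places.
\gamma(2) = -0.0874

Multiply the model equation by X_{t-k} and take expectations. With theta_0 = psi_0 = 1 and psi_j the MA(infinity) weights, this gives
  gamma(k) - sum_i phi_i gamma(k-i) = c_k,
  c_k = sigma^2 * sum_{j=k..q} theta_j psi_{j-k}   (c_k = 0 for k > q),
using gamma(-m) = gamma(m).
psi-weights needed (psi_j = theta_j + sum_i phi_i psi_{j-i}):
  psi_1 = theta_1 + phi_1 = -0.48 + (0.074) = -0.406
Right-hand sides:
  c_0 = sigma^2 (1 + theta_1 psi_1) = 3 * (1 + (-0.48)(-0.406)) = 3 * 1.19488 = 3.58464
  c_1 = sigma^2 theta_1 = 3 * (-0.48) = -1.44
  c_2 = 0
Equations for k = 0 and k = 1 (AR order 1):
  gamma(0) = phi_1 gamma(1) + c_0
  gamma(1) = phi_1 gamma(0) + c_1
Substituting the second into the first: gamma(0) (1 - phi_1^2) = c_0 + phi_1 c_1, so
  gamma(0) = (c_0 + phi_1 c_1) / (1 - phi_1^2) = (3.58464 + (0.074)(-1.44)) / (1 - (0.074)^2) = 3.47808 / 0.994524 = 3.497231.
  gamma(1) = phi_1 gamma(0) + c_1 = (0.074)(3.497231) + (-1.44) = -1.181205.
For k = 2 (> q): gamma(2) = phi_1 gamma(1) = (0.074)(-1.181205) = -0.087409.
Therefore gamma(2) = -0.0874 (to 4 decimal places).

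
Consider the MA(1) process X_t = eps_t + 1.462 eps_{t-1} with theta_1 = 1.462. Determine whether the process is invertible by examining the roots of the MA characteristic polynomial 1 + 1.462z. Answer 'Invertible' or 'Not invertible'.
\text{Not invertible}

The MA(q) characteristic polynomial is P(z) = 1 + 1.462z.
Invertibility requires all roots to lie outside the unit circle, i.e. |z| > 1 for every root.
This is linear in z: 1 + (1.462) z = 0  =>  z = -1/(1.462) = -0.683995,  |z| = 0.683995.
Moduli of all roots: 0.6840.
All moduli strictly greater than 1? No.
Verdict: Not invertible.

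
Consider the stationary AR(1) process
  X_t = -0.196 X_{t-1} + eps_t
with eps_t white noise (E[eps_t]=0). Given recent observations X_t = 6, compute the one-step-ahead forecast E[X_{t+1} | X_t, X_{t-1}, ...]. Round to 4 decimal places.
E[X_{t+1} \mid \mathcal F_t] = -1.1760

For an AR(p) model X_t = c + sum_i phi_i X_{t-i} + eps_t, the
one-step-ahead conditional mean is
  E[X_{t+1} | X_t, ...] = c + sum_i phi_i X_{t+1-i}.
Substitute known values:
  E[X_{t+1} | ...] = (-0.196) * (6)
                   = -1.1760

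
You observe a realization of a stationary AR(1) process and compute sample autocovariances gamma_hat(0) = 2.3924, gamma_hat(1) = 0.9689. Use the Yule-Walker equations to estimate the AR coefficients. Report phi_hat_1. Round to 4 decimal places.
\hat\phi_{1} = 0.4050

The Yule-Walker equations for an AR(p) process read, in matrix form,
  Gamma_p phi = r_p,   with   (Gamma_p)_{ij} = gamma(|i - j|),
                       (r_p)_i = gamma(i),   i,j = 1..p.
Substitute the sample gammas (Toeplitz matrix and right-hand side of size 1):
  Gamma_p = [[2.3924]]
  r_p     = [0.9689]
With p = 1 this is the single equation gamma(0) phi_1 = gamma(1):
  phi_hat_1 = gamma(1) / gamma(0) = 0.9689 / 2.3924 = 0.4050.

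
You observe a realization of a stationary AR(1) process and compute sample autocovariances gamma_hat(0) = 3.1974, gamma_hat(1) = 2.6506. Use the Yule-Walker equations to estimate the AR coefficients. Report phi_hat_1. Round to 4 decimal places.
\hat\phi_{1} = 0.8290

The Yule-Walker equations for an AR(p) process read, in matrix form,
  Gamma_p phi = r_p,   with   (Gamma_p)_{ij} = gamma(|i - j|),
                       (r_p)_i = gamma(i),   i,j = 1..p.
Substitute the sample gammas (Toeplitz matrix and right-hand side of size 1):
  Gamma_p = [[3.1974]]
  r_p     = [2.6506]
With p = 1 this is the single equation gamma(0) phi_1 = gamma(1):
  phi_hat_1 = gamma(1) / gamma(0) = 2.6506 / 3.1974 = 0.8290.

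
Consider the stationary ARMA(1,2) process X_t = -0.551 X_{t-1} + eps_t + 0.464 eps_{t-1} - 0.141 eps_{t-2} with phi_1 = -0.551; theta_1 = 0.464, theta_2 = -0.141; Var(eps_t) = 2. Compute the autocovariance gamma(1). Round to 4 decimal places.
\gamma(1) = -0.1715

Multiply the model equation by X_{t-k} and take expectations. With theta_0 = psi_0 = 1 and psi_j the MA(infinity) weights, this gives
  gamma(k) - sum_i phi_i gamma(k-i) = c_k,
  c_k = sigma^2 * sum_{j=k..q} theta_j psi_{j-k}   (c_k = 0 for k > q),
using gamma(-m) = gamma(m).
psi-weights needed (psi_j = theta_j + sum_i phi_i psi_{j-i}):
  psi_1 = theta_1 + phi_1 = 0.464 + (-0.551) = -0.087
  psi_2 = theta_2 + phi_1 psi_1 = -0.141 + (-0.551)(-0.087) = -0.093063
Right-hand sides:
  c_0 = sigma^2 (1 + theta_1 psi_1 + theta_2 psi_2) = 2 * (1 + (0.464)(-0.087) + (-0.141)(-0.093063)) = 2 * 0.972754 = 1.945508
  c_1 = sigma^2 (theta_1 + theta_2 psi_1) = 2 * (0.464 + (-0.141)(-0.087)) = 0.952534
  c_2 = sigma^2 theta_2 = 2 * (-0.141) = -0.282
Equations for k = 0 and k = 1 (AR order 1):
  gamma(0) = phi_1 gamma(1) + c_0
  gamma(1) = phi_1 gamma(0) + c_1
Substituting the second into the first: gamma(0) (1 - phi_1^2) = c_0 + phi_1 c_1, so
  gamma(0) = (c_0 + phi_1 c_1) / (1 - phi_1^2) = (1.945508 + (-0.551)(0.952534)) / (1 - (-0.551)^2) = 1.420662 / 0.696399 = 2.040011.
  gamma(1) = phi_1 gamma(0) + c_1 = (-0.551)(2.040011) + (0.952534) = -0.171512.
Therefore gamma(1) = -0.1715 (to 4 decimal places).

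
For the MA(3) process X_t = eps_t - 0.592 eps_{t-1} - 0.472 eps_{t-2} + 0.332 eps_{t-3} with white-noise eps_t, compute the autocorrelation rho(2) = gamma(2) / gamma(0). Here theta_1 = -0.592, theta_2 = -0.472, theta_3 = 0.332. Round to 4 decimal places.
\rho(2) = -0.3971

For an MA(q) process with theta_0 = 1, the autocovariance is
  gamma(k) = sigma^2 * sum_{i=0..q-k} theta_i * theta_{i+k},
and rho(k) = gamma(k) / gamma(0). Sigma^2 cancels.
  numerator   = (1)*(-0.472) + (-0.592)*(0.332) = -0.668544.
  denominator = (1)^2 + (-0.592)^2 + (-0.472)^2 + (0.332)^2 = 1.683472.
  rho(2) = -0.668544 / 1.683472 = -0.3971.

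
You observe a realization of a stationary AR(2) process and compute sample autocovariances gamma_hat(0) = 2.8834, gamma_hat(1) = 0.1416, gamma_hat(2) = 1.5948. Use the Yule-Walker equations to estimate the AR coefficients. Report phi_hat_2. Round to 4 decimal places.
\hat\phi_{2} = 0.5520

The Yule-Walker equations for an AR(p) process read, in matrix form,
  Gamma_p phi = r_p,   with   (Gamma_p)_{ij} = gamma(|i - j|),
                       (r_p)_i = gamma(i),   i,j = 1..p.
Substitute the sample gammas (Toeplitz matrix and right-hand side of size 2):
  Gamma_p = [[2.8834, 0.1416], [0.1416, 2.8834]]
  r_p     = [0.1416, 1.5948]
Written out:
  2.8834 phi_1 + 0.1416 phi_2 = 0.1416
  0.1416 phi_1 + 2.8834 phi_2 = 1.5948
Solve by Cramer's rule:
  det = gamma(0)^2 - gamma(1)^2 = (2.8834)^2 - (0.1416)^2 = 8.31399556 - 0.02005056 = 8.293945
  phi_hat_1 = [gamma(1) gamma(0) - gamma(1) gamma(2)] / det = [(0.1416)(2.8834) - (0.1416)(1.5948)] / 8.293945 = 0.18246576 / 8.293945 = 0.022
  phi_hat_2 = [gamma(0) gamma(2) - gamma(1)^2] / det = [(2.8834)(1.5948) - (0.1416)^2] / 8.293945 = 4.57839576 / 8.293945 = 0.552
So phi_hat = [0.0220, 0.5520].
Therefore phi_hat_2 = 0.5520.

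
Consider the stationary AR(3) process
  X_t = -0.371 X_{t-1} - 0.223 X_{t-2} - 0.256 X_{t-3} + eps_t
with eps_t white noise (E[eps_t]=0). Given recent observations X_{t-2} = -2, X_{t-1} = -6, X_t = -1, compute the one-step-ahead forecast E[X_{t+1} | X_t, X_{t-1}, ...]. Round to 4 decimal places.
E[X_{t+1} \mid \mathcal F_t] = 2.2210

For an AR(p) model X_t = c + sum_i phi_i X_{t-i} + eps_t, the
one-step-ahead conditional mean is
  E[X_{t+1} | X_t, ...] = c + sum_i phi_i X_{t+1-i}.
Substitute known values:
  E[X_{t+1} | ...] = (-0.371) * (-1) + (-0.223) * (-6) + (-0.256) * (-2)
                   = 2.2210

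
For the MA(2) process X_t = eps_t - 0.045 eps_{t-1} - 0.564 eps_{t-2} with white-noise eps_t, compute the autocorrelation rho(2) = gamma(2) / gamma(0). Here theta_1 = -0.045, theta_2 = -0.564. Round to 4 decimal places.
\rho(2) = -0.4272

For an MA(q) process with theta_0 = 1, the autocovariance is
  gamma(k) = sigma^2 * sum_{i=0..q-k} theta_i * theta_{i+k},
and rho(k) = gamma(k) / gamma(0). Sigma^2 cancels.
  numerator   = (1)*(-0.564) = -0.564.
  denominator = (1)^2 + (-0.045)^2 + (-0.564)^2 = 1.320121.
  rho(2) = -0.564 / 1.320121 = -0.4272.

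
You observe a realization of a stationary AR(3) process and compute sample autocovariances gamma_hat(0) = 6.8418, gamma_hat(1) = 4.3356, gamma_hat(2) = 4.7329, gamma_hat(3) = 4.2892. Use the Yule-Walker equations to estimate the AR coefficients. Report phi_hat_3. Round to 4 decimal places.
\hat\phi_{3} = 0.2050

The Yule-Walker equations for an AR(p) process read, in matrix form,
  Gamma_p phi = r_p,   with   (Gamma_p)_{ij} = gamma(|i - j|),
                       (r_p)_i = gamma(i),   i,j = 1..p.
Substitute the sample gammas (Toeplitz matrix and right-hand side of size 3):
  Gamma_p = [[6.8418, 4.3356, 4.7329], [4.3356, 6.8418, 4.3356], [4.7329, 4.3356, 6.8418]]
  r_p     = [4.3356, 4.7329, 4.2892]
Written out (R1..R3):
  (R1) 6.8418 phi_1 + 4.3356 phi_2 + 4.7329 phi_3 = 4.3356
  (R2) 4.3356 phi_1 + 6.8418 phi_2 + 4.3356 phi_3 = 4.7329
  (R3) 4.7329 phi_1 + 4.3356 phi_2 + 6.8418 phi_3 = 4.2892
Gaussian elimination:
  R2 <- R2 - (4.3356/6.8418) R1 = R2 - (0.633693) R1:  4.094361 phi_2 + 1.336395 phi_3 = 1.985461
  R3 <- R3 - (4.7329/6.8418) R1 = R3 - (0.691762) R1:  1.336395 phi_2 + 3.567758 phi_3 = 1.289995
  R3 <- R3 - (1.336395/4.094361) R2 = R3 - (0.326399) R2:  3.13156 phi_3 = 0.641943
Back-substitution:
  phi_hat_3 = 0.641943 / 3.13156 = 0.204991
  phi_hat_2 = (1.985461 - (1.336395)(0.204991)) / 4.094361 = 0.418017
  phi_hat_1 = (4.3356 - (4.3356)(0.418017) - (4.7329)(0.204991)) / 6.8418 = 0.226993
So phi_hat = [0.2270, 0.4180, 0.2050].
Therefore phi_hat_3 = 0.2050.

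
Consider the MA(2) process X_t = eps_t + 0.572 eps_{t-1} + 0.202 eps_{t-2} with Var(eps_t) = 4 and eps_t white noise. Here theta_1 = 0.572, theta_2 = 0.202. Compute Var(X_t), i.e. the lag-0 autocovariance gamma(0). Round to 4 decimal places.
\gamma(0) = 5.4720

For an MA(q) process X_t = eps_t + sum_i theta_i eps_{t-i} with
Var(eps_t) = sigma^2, the variance is
  gamma(0) = sigma^2 * (1 + sum_i theta_i^2).
  sum_i theta_i^2 = (0.572)^2 + (0.202)^2 = 0.327184 + 0.040804 = 0.367988.
  gamma(0) = 4 * (1 + 0.367988) = 4 * 1.367988 = 5.471952, which rounds to 5.4720.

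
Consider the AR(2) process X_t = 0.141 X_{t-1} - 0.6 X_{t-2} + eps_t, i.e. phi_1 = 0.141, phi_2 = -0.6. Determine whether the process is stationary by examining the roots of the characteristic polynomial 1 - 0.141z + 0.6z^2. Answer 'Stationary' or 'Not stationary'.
\text{Stationary}

The AR(p) characteristic polynomial is P(z) = 1 - 0.141z + 0.6z^2.
Stationarity requires all roots to lie outside the unit circle, i.e. |z| > 1 for every root.
Set 1 + (-0.141) z + (0.6) z^2 = 0, i.e. a z^2 + b z + c = 0 with a = 0.6, b = -0.141, c = 1.
Discriminant D = b^2 - 4ac = (-0.141)^2 - 4*(0.6)*1 = 0.019881 - (2.4) = -2.380119.
D < 0, so the roots are the complex-conjugate pair z = (-b +/- i sqrt(-D)) / (2a) = 0.1175 +/- 1.2856i.
For a conjugate pair |z|^2 = z * conj(z) = (product of roots) = c/a = 1/(0.6) = 1.666667, so |z| = sqrt(1.666667) = 1.291 for both roots.
Moduli of all roots: 1.2910, 1.2910.
All moduli strictly greater than 1? Yes.
Verdict: Stationary.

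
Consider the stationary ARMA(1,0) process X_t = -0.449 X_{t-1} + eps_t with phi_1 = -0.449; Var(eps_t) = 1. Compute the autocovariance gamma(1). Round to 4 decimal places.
\gamma(1) = -0.5624

Multiply the model equation by X_{t-k} and take expectations. With theta_0 = psi_0 = 1 and psi_j the MA(infinity) weights, this gives
  gamma(k) - sum_i phi_i gamma(k-i) = c_k,
  c_k = sigma^2 * sum_{j=k..q} theta_j psi_{j-k}   (c_k = 0 for k > q),
using gamma(-m) = gamma(m).
Pure AR (q = 0): c_0 = sigma^2 = 1, c_k = 0 for k >= 1.
Equations for k = 0 and k = 1 (AR order 1):
  gamma(0) = phi_1 gamma(1) + c_0
  gamma(1) = phi_1 gamma(0) + c_1
Substituting the second into the first: gamma(0) (1 - phi_1^2) = c_0 + phi_1 c_1, so
  gamma(0) = c_0 / (1 - phi_1^2) = 1 / (1 - (-0.449)^2) = 1 / 0.798399 = 1.252507.
  gamma(1) = phi_1 gamma(0) = (-0.449)(1.252507) = -0.562375.
Therefore gamma(1) = -0.5624 (to 4 decimal places).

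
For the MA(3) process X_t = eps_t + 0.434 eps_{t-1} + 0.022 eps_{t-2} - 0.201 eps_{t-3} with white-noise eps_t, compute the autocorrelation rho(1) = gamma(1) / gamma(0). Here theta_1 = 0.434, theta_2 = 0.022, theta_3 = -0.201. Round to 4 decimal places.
\rho(1) = 0.3572

For an MA(q) process with theta_0 = 1, the autocovariance is
  gamma(k) = sigma^2 * sum_{i=0..q-k} theta_i * theta_{i+k},
and rho(k) = gamma(k) / gamma(0). Sigma^2 cancels.
  numerator   = (1)*(0.434) + (0.434)*(0.022) + (0.022)*(-0.201) = 0.439126.
  denominator = (1)^2 + (0.434)^2 + (0.022)^2 + (-0.201)^2 = 1.229241.
  rho(1) = 0.439126 / 1.229241 = 0.3572.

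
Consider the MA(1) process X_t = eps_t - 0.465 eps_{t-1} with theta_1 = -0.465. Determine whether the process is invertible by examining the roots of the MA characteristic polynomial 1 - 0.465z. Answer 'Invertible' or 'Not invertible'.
\text{Invertible}

The MA(q) characteristic polynomial is P(z) = 1 - 0.465z.
Invertibility requires all roots to lie outside the unit circle, i.e. |z| > 1 for every root.
This is linear in z: 1 + (-0.465) z = 0  =>  z = -1/(-0.465) = 2.150538,  |z| = 2.150538.
Moduli of all roots: 2.1505.
All moduli strictly greater than 1? Yes.
Verdict: Invertible.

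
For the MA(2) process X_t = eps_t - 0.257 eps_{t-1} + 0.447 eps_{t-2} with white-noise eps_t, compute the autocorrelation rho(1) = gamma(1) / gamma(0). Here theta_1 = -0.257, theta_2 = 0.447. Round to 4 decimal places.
\rho(1) = -0.2938

For an MA(q) process with theta_0 = 1, the autocovariance is
  gamma(k) = sigma^2 * sum_{i=0..q-k} theta_i * theta_{i+k},
and rho(k) = gamma(k) / gamma(0). Sigma^2 cancels.
  numerator   = (1)*(-0.257) + (-0.257)*(0.447) = -0.371879.
  denominator = (1)^2 + (-0.257)^2 + (0.447)^2 = 1.265858.
  rho(1) = -0.371879 / 1.265858 = -0.2938.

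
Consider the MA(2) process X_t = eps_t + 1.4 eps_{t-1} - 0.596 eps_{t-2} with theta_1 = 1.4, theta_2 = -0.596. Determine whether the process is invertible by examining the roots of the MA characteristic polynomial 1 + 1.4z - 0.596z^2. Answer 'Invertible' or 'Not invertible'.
\text{Not invertible}

The MA(q) characteristic polynomial is P(z) = 1 + 1.4z - 0.596z^2.
Invertibility requires all roots to lie outside the unit circle, i.e. |z| > 1 for every root.
Set 1 + (1.4) z + (-0.596) z^2 = 0, i.e. a z^2 + b z + c = 0 with a = -0.596, b = 1.4, c = 1.
Discriminant D = b^2 - 4ac = (1.4)^2 - 4*(-0.596)*1 = 1.96 - (-2.384) = 4.344.
D >= 0, so the roots are real: z = (-b +/- sqrt(D)) / (2a) = (-1.4 +/- 2.084226) / (-1.192).
  z_1 = (-1.4 + 2.084226) / (-1.192) = -0.574,   |z_1| = 0.574.
  z_2 = (-1.4 - 2.084226) / (-1.192) = 2.923,   |z_2| = 2.923.
Moduli of all roots: 0.5740, 2.9230.
All moduli strictly greater than 1? No.
Verdict: Not invertible.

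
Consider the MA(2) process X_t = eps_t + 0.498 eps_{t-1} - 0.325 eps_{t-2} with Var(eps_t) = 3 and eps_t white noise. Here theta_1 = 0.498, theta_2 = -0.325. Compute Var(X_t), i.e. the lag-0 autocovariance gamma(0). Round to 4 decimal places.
\gamma(0) = 4.0609

For an MA(q) process X_t = eps_t + sum_i theta_i eps_{t-i} with
Var(eps_t) = sigma^2, the variance is
  gamma(0) = sigma^2 * (1 + sum_i theta_i^2).
  sum_i theta_i^2 = (0.498)^2 + (-0.325)^2 = 0.248004 + 0.105625 = 0.353629.
  gamma(0) = 3 * (1 + 0.353629) = 3 * 1.353629 = 4.060887, which rounds to 4.0609.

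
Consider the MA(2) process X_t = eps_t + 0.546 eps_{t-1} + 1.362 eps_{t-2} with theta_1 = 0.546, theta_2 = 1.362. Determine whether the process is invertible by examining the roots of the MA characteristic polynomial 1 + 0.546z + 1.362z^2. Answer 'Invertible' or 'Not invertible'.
\text{Not invertible}

The MA(q) characteristic polynomial is P(z) = 1 + 0.546z + 1.362z^2.
Invertibility requires all roots to lie outside the unit circle, i.e. |z| > 1 for every root.
Set 1 + (0.546) z + (1.362) z^2 = 0, i.e. a z^2 + b z + c = 0 with a = 1.362, b = 0.546, c = 1.
Discriminant D = b^2 - 4ac = (0.546)^2 - 4*(1.362)*1 = 0.298116 - (5.448) = -5.149884.
D < 0, so the roots are the complex-conjugate pair z = (-b +/- i sqrt(-D)) / (2a) = -0.2004 +/- 0.8331i.
For a conjugate pair |z|^2 = z * conj(z) = (product of roots) = c/a = 1/(1.362) = 0.734214, so |z| = sqrt(0.734214) = 0.8569 for both roots.
Moduli of all roots: 0.8569, 0.8569.
All moduli strictly greater than 1? No.
Verdict: Not invertible.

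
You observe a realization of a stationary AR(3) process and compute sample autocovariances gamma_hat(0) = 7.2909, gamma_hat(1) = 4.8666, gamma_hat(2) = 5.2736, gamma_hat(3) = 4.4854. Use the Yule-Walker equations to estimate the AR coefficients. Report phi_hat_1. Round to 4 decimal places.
\hat\phi_{1} = 0.2850

The Yule-Walker equations for an AR(p) process read, in matrix form,
  Gamma_p phi = r_p,   with   (Gamma_p)_{ij} = gamma(|i - j|),
                       (r_p)_i = gamma(i),   i,j = 1..p.
Substitute the sample gammas (Toeplitz matrix and right-hand side of size 3):
  Gamma_p = [[7.2909, 4.8666, 5.2736], [4.8666, 7.2909, 4.8666], [5.2736, 4.8666, 7.2909]]
  r_p     = [4.8666, 5.2736, 4.4854]
Written out (R1..R3):
  (R1) 7.2909 phi_1 + 4.8666 phi_2 + 5.2736 phi_3 = 4.8666
  (R2) 4.8666 phi_1 + 7.2909 phi_2 + 4.8666 phi_3 = 5.2736
  (R3) 5.2736 phi_1 + 4.8666 phi_2 + 7.2909 phi_3 = 4.4854
Gaussian elimination:
  R2 <- R2 - (4.8666/7.2909) R1 = R2 - (0.66749) R1:  4.042495 phi_2 + 1.346527 phi_3 = 2.025195
  R3 <- R3 - (5.2736/7.2909) R1 = R3 - (0.723313) R1:  1.346527 phi_2 + 3.476439 phi_3 = 0.965327
  R3 <- R3 - (1.346527/4.042495) R2 = R3 - (0.333093) R2:  3.02792 phi_3 = 0.290749
Back-substitution:
  phi_hat_3 = 0.290749 / 3.02792 = 0.096023
  phi_hat_2 = (2.025195 - (1.346527)(0.096023)) / 4.042495 = 0.468992
  phi_hat_1 = (4.8666 - (4.8666)(0.468992) - (5.2736)(0.096023)) / 7.2909 = 0.284988
So phi_hat = [0.2850, 0.4690, 0.0960].
Therefore phi_hat_1 = 0.2850.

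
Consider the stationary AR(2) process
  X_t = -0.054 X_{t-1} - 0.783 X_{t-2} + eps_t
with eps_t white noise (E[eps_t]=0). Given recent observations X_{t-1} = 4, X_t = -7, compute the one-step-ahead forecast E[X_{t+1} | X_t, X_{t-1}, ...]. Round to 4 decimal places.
E[X_{t+1} \mid \mathcal F_t] = -2.7540

For an AR(p) model X_t = c + sum_i phi_i X_{t-i} + eps_t, the
one-step-ahead conditional mean is
  E[X_{t+1} | X_t, ...] = c + sum_i phi_i X_{t+1-i}.
Substitute known values:
  E[X_{t+1} | ...] = (-0.054) * (-7) + (-0.783) * (4)
                   = -2.7540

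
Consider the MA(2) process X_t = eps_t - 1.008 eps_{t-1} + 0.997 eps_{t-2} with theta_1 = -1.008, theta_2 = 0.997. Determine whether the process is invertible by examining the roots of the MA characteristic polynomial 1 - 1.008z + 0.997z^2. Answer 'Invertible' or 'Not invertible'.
\text{Invertible}

The MA(q) characteristic polynomial is P(z) = 1 - 1.008z + 0.997z^2.
Invertibility requires all roots to lie outside the unit circle, i.e. |z| > 1 for every root.
Set 1 + (-1.008) z + (0.997) z^2 = 0, i.e. a z^2 + b z + c = 0 with a = 0.997, b = -1.008, c = 1.
Discriminant D = b^2 - 4ac = (-1.008)^2 - 4*(0.997)*1 = 1.016064 - (3.988) = -2.971936.
D < 0, so the roots are the complex-conjugate pair z = (-b +/- i sqrt(-D)) / (2a) = 0.5055 +/- 0.8646i.
For a conjugate pair |z|^2 = z * conj(z) = (product of roots) = c/a = 1/(0.997) = 1.003009, so |z| = sqrt(1.003009) = 1.0015 for both roots.
Moduli of all roots: 1.0015, 1.0015.
All moduli strictly greater than 1? Yes.
Verdict: Invertible.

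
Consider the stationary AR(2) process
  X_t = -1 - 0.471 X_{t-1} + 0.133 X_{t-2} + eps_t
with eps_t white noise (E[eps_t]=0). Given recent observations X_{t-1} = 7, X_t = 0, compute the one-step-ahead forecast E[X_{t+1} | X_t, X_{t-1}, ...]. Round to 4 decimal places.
E[X_{t+1} \mid \mathcal F_t] = -0.0690

For an AR(p) model X_t = c + sum_i phi_i X_{t-i} + eps_t, the
one-step-ahead conditional mean is
  E[X_{t+1} | X_t, ...] = c + sum_i phi_i X_{t+1-i}.
Substitute known values:
  E[X_{t+1} | ...] = -1 + (-0.471) * (0) + (0.133) * (7)
                   = -0.0690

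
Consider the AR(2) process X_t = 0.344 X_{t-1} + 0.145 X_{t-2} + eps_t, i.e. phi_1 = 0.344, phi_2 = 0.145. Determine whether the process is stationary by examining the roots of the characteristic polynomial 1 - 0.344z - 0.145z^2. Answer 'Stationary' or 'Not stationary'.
\text{Stationary}

The AR(p) characteristic polynomial is P(z) = 1 - 0.344z - 0.145z^2.
Stationarity requires all roots to lie outside the unit circle, i.e. |z| > 1 for every root.
Set 1 + (-0.344) z + (-0.145) z^2 = 0, i.e. a z^2 + b z + c = 0 with a = -0.145, b = -0.344, c = 1.
Discriminant D = b^2 - 4ac = (-0.344)^2 - 4*(-0.145)*1 = 0.118336 - (-0.58) = 0.698336.
D >= 0, so the roots are real: z = (-b +/- sqrt(D)) / (2a) = (0.344 +/- 0.835665) / (-0.29).
  z_1 = (0.344 + 0.835665) / (-0.29) = -4.0678,   |z_1| = 4.0678.
  z_2 = (0.344 - 0.835665) / (-0.29) = 1.6954,   |z_2| = 1.6954.
Moduli of all roots: 4.0678, 1.6954.
All moduli strictly greater than 1? Yes.
Verdict: Stationary.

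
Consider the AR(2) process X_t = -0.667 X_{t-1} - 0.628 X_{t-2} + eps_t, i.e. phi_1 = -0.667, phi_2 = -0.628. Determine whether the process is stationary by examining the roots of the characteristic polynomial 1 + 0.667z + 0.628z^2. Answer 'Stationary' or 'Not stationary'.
\text{Stationary}

The AR(p) characteristic polynomial is P(z) = 1 + 0.667z + 0.628z^2.
Stationarity requires all roots to lie outside the unit circle, i.e. |z| > 1 for every root.
Set 1 + (0.667) z + (0.628) z^2 = 0, i.e. a z^2 + b z + c = 0 with a = 0.628, b = 0.667, c = 1.
Discriminant D = b^2 - 4ac = (0.667)^2 - 4*(0.628)*1 = 0.444889 - (2.512) = -2.067111.
D < 0, so the roots are the complex-conjugate pair z = (-b +/- i sqrt(-D)) / (2a) = -0.5311 +/- 1.1447i.
For a conjugate pair |z|^2 = z * conj(z) = (product of roots) = c/a = 1/(0.628) = 1.592357, so |z| = sqrt(1.592357) = 1.2619 for both roots.
Moduli of all roots: 1.2619, 1.2619.
All moduli strictly greater than 1? Yes.
Verdict: Stationary.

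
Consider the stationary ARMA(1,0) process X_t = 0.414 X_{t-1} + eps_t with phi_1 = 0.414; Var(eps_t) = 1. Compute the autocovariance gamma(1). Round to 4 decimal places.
\gamma(1) = 0.4996

Multiply the model equation by X_{t-k} and take expectations. With theta_0 = psi_0 = 1 and psi_j the MA(infinity) weights, this gives
  gamma(k) - sum_i phi_i gamma(k-i) = c_k,
  c_k = sigma^2 * sum_{j=k..q} theta_j psi_{j-k}   (c_k = 0 for k > q),
using gamma(-m) = gamma(m).
Pure AR (q = 0): c_0 = sigma^2 = 1, c_k = 0 for k >= 1.
Equations for k = 0 and k = 1 (AR order 1):
  gamma(0) = phi_1 gamma(1) + c_0
  gamma(1) = phi_1 gamma(0) + c_1
Substituting the second into the first: gamma(0) (1 - phi_1^2) = c_0 + phi_1 c_1, so
  gamma(0) = c_0 / (1 - phi_1^2) = 1 / (1 - (0.414)^2) = 1 / 0.828604 = 1.206849.
  gamma(1) = phi_1 gamma(0) = (0.414)(1.206849) = 0.499636.
Therefore gamma(1) = 0.4996 (to 4 decimal places).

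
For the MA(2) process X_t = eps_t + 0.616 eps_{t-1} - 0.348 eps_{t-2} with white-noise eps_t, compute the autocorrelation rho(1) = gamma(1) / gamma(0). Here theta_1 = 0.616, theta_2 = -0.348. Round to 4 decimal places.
\rho(1) = 0.2677

For an MA(q) process with theta_0 = 1, the autocovariance is
  gamma(k) = sigma^2 * sum_{i=0..q-k} theta_i * theta_{i+k},
and rho(k) = gamma(k) / gamma(0). Sigma^2 cancels.
  numerator   = (1)*(0.616) + (0.616)*(-0.348) = 0.401632.
  denominator = (1)^2 + (0.616)^2 + (-0.348)^2 = 1.50056.
  rho(1) = 0.401632 / 1.50056 = 0.2677.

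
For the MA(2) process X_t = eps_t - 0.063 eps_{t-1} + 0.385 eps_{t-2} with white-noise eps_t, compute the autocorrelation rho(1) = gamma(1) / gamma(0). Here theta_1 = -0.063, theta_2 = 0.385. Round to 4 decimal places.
\rho(1) = -0.0757

For an MA(q) process with theta_0 = 1, the autocovariance is
  gamma(k) = sigma^2 * sum_{i=0..q-k} theta_i * theta_{i+k},
and rho(k) = gamma(k) / gamma(0). Sigma^2 cancels.
  numerator   = (1)*(-0.063) + (-0.063)*(0.385) = -0.087255.
  denominator = (1)^2 + (-0.063)^2 + (0.385)^2 = 1.152194.
  rho(1) = -0.087255 / 1.152194 = -0.0757.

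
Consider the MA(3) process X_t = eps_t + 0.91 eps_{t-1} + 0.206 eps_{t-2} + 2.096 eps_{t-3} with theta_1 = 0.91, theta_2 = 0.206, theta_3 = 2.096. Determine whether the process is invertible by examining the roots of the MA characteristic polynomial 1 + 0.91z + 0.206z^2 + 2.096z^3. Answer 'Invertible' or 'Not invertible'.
\text{Not invertible}

The MA(q) characteristic polynomial is P(z) = 1 + 0.91z + 0.206z^2 + 2.096z^3.
Invertibility requires all roots to lie outside the unit circle, i.e. |z| > 1 for every root.
Degree 3: look for a simple real root z0 first, then factor out (1 - z/z0) and solve the remaining quadratic.
Testing z0 = -0.625: P(-0.625) = 1 + (0.91)(-0.625) + (0.206)(-0.625)^2 + (2.096)(-0.625)^3
  = 1 + (-0.56875) + (0.080469) + (-0.511719) = 0.  So z_0 = -0.625 is a root, |z_0| = 0.625.
Divide out the factor (1 + 1.6 z) = (1 - z/z0) (since 1/z0 = -1.6):
  P(z) = (1 + 1.6 z)(1 + (-0.69) z + (1.31) z^2)
  [check: z-coef -0.69 - (-1.6) = 0.91; z^2-coef 1.31 - (-1.6)(-0.69) = 0.206; z^3-coef -(-1.6)(1.31) = 2.096.]
Remaining roots from the quadratic factor 1 + (-0.69) z + (1.31) z^2:
  Set 1 + (-0.69) z + (1.31) z^2 = 0, i.e. a z^2 + b z + c = 0 with a = 1.31, b = -0.69, c = 1.
  Discriminant D = b^2 - 4ac = (-0.69)^2 - 4*(1.31)*1 = 0.4761 - (5.24) = -4.7639.
  D < 0, so the roots are the complex-conjugate pair z = (-b +/- i sqrt(-D)) / (2a) = 0.2634 +/- 0.8331i.
  For a conjugate pair |z|^2 = z * conj(z) = (product of roots) = c/a = 1/(1.31) = 0.763359, so |z| = sqrt(0.763359) = 0.8737 for both roots.
Moduli of all roots: 0.6250, 0.8737, 0.8737.
All moduli strictly greater than 1? No.
Verdict: Not invertible.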